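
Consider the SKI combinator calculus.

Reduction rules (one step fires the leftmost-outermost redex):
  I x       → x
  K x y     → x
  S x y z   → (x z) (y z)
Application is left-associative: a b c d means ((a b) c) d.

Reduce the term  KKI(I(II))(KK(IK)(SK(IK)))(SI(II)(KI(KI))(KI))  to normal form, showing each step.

  start: KKI(I(II))(KK(IK)(SK(IK)))(SI(II)(KI(KI))(KI))
  [1] K(I(II))(KK(IK)(SK(IK)))(SI(II)(KI(KI))(KI))
  [2] I(II)(SI(II)(KI(KI))(KI))
  [3] II(SI(II)(KI(KI))(KI))
  [4] I(SI(II)(KI(KI))(KI))
  [5] SI(II)(KI(KI))(KI)
  [6] I(KI(KI))(II(KI(KI)))(KI)
  [7] KI(KI)(II(KI(KI)))(KI)
  [8] I(II(KI(KI)))(KI)
  [9] II(KI(KI))(KI)
  [10] I(KI(KI))(KI)
  [11] KI(KI)(KI)
  [12] I(KI)
  [13] KI

Answer: normal form = KI  (in 13 steps)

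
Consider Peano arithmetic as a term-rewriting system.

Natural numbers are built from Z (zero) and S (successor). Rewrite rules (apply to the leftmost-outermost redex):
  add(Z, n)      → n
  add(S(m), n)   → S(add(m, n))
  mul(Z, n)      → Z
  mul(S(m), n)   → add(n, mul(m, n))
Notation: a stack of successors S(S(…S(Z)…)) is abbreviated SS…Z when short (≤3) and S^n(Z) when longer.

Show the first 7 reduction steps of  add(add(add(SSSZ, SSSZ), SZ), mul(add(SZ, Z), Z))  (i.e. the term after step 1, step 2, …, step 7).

  start: add(add(add(SSSZ, SSSZ), SZ), mul(add(SZ, Z), Z))
  [1] add(add(S(add(SSZ, SSSZ)), SZ), mul(add(SZ, Z), Z))
  [2] add(S(add(add(SSZ, SSSZ), SZ)), mul(add(SZ, Z), Z))
  [3] S(add(add(add(SSZ, SSSZ), SZ), mul(add(SZ, Z), Z)))
  [4] S(add(add(S(add(SZ, SSSZ)), SZ), mul(add(SZ, Z), Z)))
  [5] S(add(S(add(add(SZ, SSSZ), SZ)), mul(add(SZ, Z), Z)))
  [6] S(S(add(add(add(SZ, SSSZ), SZ), mul(add(SZ, Z), Z))))
  [7] S(S(add(add(S(add(Z, SSSZ)), SZ), mul(add(SZ, Z), Z))))

Answer: after 7 steps: S(S(add(add(S(add(Z, SSSZ)), SZ), mul(add(SZ, Z), Z))))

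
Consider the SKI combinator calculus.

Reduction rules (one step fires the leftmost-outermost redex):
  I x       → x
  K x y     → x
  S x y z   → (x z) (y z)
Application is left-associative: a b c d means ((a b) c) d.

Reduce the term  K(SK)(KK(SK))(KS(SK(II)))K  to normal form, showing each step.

Answer: normal form = K  (in 3 steps)

Working:
  start: K(SK)(KK(SK))(KS(SK(II)))K
  →1  SK(KS(SK(II)))K
  →2  KK(KS(SK(II))K)
  →3  K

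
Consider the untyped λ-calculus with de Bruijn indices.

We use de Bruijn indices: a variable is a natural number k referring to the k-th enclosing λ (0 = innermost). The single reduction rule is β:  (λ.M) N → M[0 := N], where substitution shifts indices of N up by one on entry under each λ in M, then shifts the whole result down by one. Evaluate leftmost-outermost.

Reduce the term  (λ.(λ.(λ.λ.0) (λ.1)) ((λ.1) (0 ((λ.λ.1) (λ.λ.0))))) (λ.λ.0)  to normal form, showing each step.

  start: (λ.(λ.(λ.λ.0) (λ.1)) ((λ.1) (0 ((λ.λ.1) (λ.λ.0))))) (λ.λ.0)
  step 1: (λ.(λ.λ.0) (λ.1)) ((λ.λ.λ.0) ((λ.λ.0) ((λ.λ.1) (λ.λ.0))))
  step 2: (λ.λ.0) (λ.(λ.λ.λ.0) ((λ.λ.0) ((λ.λ.1) (λ.λ.0))))
  step 3: λ.0

Answer: normal form = λ.0  (in 3 steps)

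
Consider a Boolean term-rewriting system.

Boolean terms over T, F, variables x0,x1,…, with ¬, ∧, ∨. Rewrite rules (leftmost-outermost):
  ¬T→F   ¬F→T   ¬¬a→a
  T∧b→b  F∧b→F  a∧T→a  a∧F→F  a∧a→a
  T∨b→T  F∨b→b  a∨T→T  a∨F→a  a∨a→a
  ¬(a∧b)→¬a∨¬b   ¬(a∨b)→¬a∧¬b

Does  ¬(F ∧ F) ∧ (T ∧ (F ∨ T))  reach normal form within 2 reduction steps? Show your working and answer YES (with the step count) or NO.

  start: ¬(F ∧ F) ∧ (T ∧ (F ∨ T))
  step 1: (¬F ∨ ¬F) ∧ (T ∧ (F ∨ T))
  step 2: ¬F ∧ (T ∧ (F ∨ T))

Answer: NO — after 2 steps the term is ¬F ∧ (T ∧ (F ∨ T)), not yet normal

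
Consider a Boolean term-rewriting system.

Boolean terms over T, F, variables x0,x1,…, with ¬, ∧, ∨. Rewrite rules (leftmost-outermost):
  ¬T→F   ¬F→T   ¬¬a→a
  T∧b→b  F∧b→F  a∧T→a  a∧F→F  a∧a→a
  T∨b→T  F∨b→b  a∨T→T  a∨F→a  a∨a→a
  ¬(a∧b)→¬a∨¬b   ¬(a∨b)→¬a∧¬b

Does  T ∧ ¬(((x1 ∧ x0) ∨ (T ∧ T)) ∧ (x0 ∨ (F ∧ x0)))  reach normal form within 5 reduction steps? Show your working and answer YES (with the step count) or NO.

  start: T ∧ ¬(((x1 ∧ x0) ∨ (T ∧ T)) ∧ (x0 ∨ (F ∧ x0)))
  →1  ¬(((x1 ∧ x0) ∨ (T ∧ T)) ∧ (x0 ∨ (F ∧ x0)))
  →2  ¬((x1 ∧ x0) ∨ (T ∧ T)) ∨ ¬(x0 ∨ (F ∧ x0))
  →3  (¬(x1 ∧ x0) ∧ ¬(T ∧ T)) ∨ ¬(x0 ∨ (F ∧ x0))
  →4  ((¬x1 ∨ ¬x0) ∧ ¬(T ∧ T)) ∨ ¬(x0 ∨ (F ∧ x0))
  →5  ((¬x1 ∨ ¬x0) ∧ (¬T ∨ ¬T)) ∨ ¬(x0 ∨ (F ∧ x0))

Answer: NO — after 5 steps the term is ((¬x1 ∨ ¬x0) ∧ (¬T ∨ ¬T)) ∨ ¬(x0 ∨ (F ∧ x0)), not yet normal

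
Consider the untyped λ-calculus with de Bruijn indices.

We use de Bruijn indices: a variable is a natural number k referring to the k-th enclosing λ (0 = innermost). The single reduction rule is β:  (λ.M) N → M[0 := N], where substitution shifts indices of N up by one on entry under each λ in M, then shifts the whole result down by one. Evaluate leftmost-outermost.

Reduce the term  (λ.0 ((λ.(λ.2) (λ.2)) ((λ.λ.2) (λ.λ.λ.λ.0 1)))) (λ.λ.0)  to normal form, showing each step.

  start: (λ.0 ((λ.(λ.2) (λ.2)) ((λ.λ.2) (λ.λ.λ.λ.0 1)))) (λ.λ.0)
  step 1: (λ.λ.0) ((λ.(λ.λ.λ.0) (λ.λ.λ.0)) ((λ.λ.λ.λ.0) (λ.λ.λ.λ.0 1)))
  step 2: λ.0

Answer: normal form = λ.0  (in 2 steps)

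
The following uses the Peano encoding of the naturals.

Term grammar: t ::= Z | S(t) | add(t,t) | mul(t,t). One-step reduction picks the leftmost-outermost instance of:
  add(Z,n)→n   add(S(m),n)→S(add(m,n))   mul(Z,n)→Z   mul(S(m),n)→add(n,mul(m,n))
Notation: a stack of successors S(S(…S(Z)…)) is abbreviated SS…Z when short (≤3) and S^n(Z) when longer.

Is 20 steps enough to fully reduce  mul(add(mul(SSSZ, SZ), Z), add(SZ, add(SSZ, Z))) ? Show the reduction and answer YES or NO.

Answer: NO — after 20 steps the term is S(S(S(S(add(add(Z, add(SSZ, Z)), mul(add(add(Z, mul(SZ, SZ)), Z), add(SZ, add(SSZ, Z)))))))), not yet normal

Reduction:
  start: mul(add(mul(SSSZ, SZ), Z), add(SZ, add(SSZ, Z)))
  step 1: mul(add(add(SZ, mul(SSZ, SZ)), Z), add(SZ, add(SSZ, Z)))
  step 2: mul(add(S(add(Z, mul(SSZ, SZ))), Z), add(SZ, add(SSZ, Z)))
  step 3: mul(S(add(add(Z, mul(SSZ, SZ)), Z)), add(SZ, add(SSZ, Z)))
  step 4: add(add(SZ, add(SSZ, Z)), mul(add(add(Z, mul(SSZ, SZ)), Z), add(SZ, add(SSZ, Z))))
  step 5: add(S(add(Z, add(SSZ, Z))), mul(add(add(Z, mul(SSZ, SZ)), Z), add(SZ, add(SSZ, Z))))
  step 6: S(add(add(Z, add(SSZ, Z)), mul(add(add(Z, mul(SSZ, SZ)), Z), add(SZ, add(SSZ, Z)))))
  step 7: S(add(add(SSZ, Z), mul(add(add(Z, mul(SSZ, SZ)), Z), add(SZ, add(SSZ, Z)))))
  step 8: S(add(S(add(SZ, Z)), mul(add(add(Z, mul(SSZ, SZ)), Z), add(SZ, add(SSZ, Z)))))
  step 9: S(S(add(add(SZ, Z), mul(add(add(Z, mul(SSZ, SZ)), Z), add(SZ, add(SSZ, Z))))))
  step 10: S(S(add(S(add(Z, Z)), mul(add(add(Z, mul(SSZ, SZ)), Z), add(SZ, add(SSZ, Z))))))
  step 11: S(S(S(add(add(Z, Z), mul(add(add(Z, mul(SSZ, SZ)), Z), add(SZ, add(SSZ, Z)))))))
  step 12: S(S(S(add(Z, mul(add(add(Z, mul(SSZ, SZ)), Z), add(SZ, add(SSZ, Z)))))))
  step 13: S(S(S(mul(add(add(Z, mul(SSZ, SZ)), Z), add(SZ, add(SSZ, Z))))))
  step 14: S(S(S(mul(add(mul(SSZ, SZ), Z), add(SZ, add(SSZ, Z))))))
  step 15: S(S(S(mul(add(add(SZ, mul(SZ, SZ)), Z), add(SZ, add(SSZ, Z))))))
  step 16: S(S(S(mul(add(S(add(Z, mul(SZ, SZ))), Z), add(SZ, add(SSZ, Z))))))
  step 17: S(S(S(mul(S(add(add(Z, mul(SZ, SZ)), Z)), add(SZ, add(SSZ, Z))))))
  step 18: S(S(S(add(add(SZ, add(SSZ, Z)), mul(add(add(Z, mul(SZ, SZ)), Z), add(SZ, add(SSZ, Z)))))))
  step 19: S(S(S(add(S(add(Z, add(SSZ, Z))), mul(add(add(Z, mul(SZ, SZ)), Z), add(SZ, add(SSZ, Z)))))))
  step 20: S(S(S(S(add(add(Z, add(SSZ, Z)), mul(add(add(Z, mul(SZ, SZ)), Z), add(SZ, add(SSZ, Z))))))))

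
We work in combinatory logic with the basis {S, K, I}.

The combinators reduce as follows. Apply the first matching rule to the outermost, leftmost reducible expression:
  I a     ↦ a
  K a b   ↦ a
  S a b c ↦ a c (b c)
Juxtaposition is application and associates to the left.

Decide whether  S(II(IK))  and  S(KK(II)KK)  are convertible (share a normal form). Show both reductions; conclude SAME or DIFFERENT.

Term A:
  start: S(II(IK))
  [1] S(I(IK))
  [2] S(IK)
  [3] SK

Term B:
  start: S(KK(II)KK)
  [1] S(KKK)
  [2] SK

Answer: SAME — A ⇓ SK, B ⇓ SK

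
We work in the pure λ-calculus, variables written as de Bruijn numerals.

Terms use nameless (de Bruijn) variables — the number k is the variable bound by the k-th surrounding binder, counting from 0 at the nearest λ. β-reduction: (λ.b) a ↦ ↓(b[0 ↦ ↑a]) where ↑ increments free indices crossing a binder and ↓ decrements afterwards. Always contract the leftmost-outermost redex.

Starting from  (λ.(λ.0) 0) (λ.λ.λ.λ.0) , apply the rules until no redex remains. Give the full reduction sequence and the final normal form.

Answer: normal form = λ.λ.λ.λ.0  (in 2 steps)

Reduction:
  start: (λ.(λ.0) 0) (λ.λ.λ.λ.0)
  →1  (λ.0) (λ.λ.λ.λ.0)
  →2  λ.λ.λ.λ.0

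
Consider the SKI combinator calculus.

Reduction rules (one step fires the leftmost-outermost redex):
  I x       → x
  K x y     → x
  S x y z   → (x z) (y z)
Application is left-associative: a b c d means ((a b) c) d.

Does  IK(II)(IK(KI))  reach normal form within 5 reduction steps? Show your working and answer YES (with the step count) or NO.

  start: IK(II)(IK(KI))
  [1] K(II)(IK(KI))
  [2] II
  [3] I

Answer: YES — reaches normal form I in 3 ≤ 5 steps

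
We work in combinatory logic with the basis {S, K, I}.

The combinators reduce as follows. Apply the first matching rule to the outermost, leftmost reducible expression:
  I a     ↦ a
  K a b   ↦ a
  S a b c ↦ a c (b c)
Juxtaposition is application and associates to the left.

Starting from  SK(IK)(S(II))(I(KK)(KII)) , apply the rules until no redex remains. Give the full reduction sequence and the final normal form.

Answer: normal form = SIK  (in 5 steps)

Derivation:
  start: SK(IK)(S(II))(I(KK)(KII))
  →1  K(S(II))(IK(S(II)))(I(KK)(KII))
  →2  S(II)(I(KK)(KII))
  →3  SI(I(KK)(KII))
  →4  SI(KK(KII))
  →5  SIK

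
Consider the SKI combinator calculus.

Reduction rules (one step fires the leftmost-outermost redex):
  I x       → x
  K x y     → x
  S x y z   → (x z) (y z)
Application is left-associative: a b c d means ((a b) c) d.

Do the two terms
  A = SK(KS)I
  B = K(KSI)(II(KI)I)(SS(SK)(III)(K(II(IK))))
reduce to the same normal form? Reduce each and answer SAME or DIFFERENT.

Term A:
  start: SK(KS)I
  →1  KI(KSI)
  →2  I

Term B:
  start: K(KSI)(II(KI)I)(SS(SK)(III)(K(II(IK))))
  →1  KSI(SS(SK)(III)(K(II(IK))))
  →2  S(SS(SK)(III)(K(II(IK))))
  →3  S(S(III)(SK(III))(K(II(IK))))
  →4  S(III(K(II(IK)))(SK(III)(K(II(IK)))))
  →5  S(II(K(II(IK)))(SK(III)(K(II(IK)))))
  →6  S(I(K(II(IK)))(SK(III)(K(II(IK)))))
  →7  S(K(II(IK))(SK(III)(K(II(IK)))))
  →8  S(II(IK))
  →9  S(I(IK))
  →10  S(IK)
  →11  SK

Answer: DIFFERENT — A ⇓ I, B ⇓ SK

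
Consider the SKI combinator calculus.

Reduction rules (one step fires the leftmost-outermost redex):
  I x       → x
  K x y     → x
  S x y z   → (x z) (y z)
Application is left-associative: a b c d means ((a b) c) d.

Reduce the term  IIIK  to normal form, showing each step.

Answer: normal form = K  (in 3 steps)

Working:
  start: IIIK
  step 1: IIK
  step 2: IK
  step 3: K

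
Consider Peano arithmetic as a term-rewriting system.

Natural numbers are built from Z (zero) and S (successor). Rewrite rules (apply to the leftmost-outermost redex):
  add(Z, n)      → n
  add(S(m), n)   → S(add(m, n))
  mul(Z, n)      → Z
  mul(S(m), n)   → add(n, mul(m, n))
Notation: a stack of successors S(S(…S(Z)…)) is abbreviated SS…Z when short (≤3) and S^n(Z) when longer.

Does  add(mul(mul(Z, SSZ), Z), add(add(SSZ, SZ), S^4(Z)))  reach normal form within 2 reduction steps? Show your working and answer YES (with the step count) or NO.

  start: add(mul(mul(Z, SSZ), Z), add(add(SSZ, SZ), S^4(Z)))
  →1  add(mul(Z, Z), add(add(SSZ, SZ), S^4(Z)))
  →2  add(Z, add(add(SSZ, SZ), S^4(Z)))

Answer: NO — after 2 steps the term is add(Z, add(add(SSZ, SZ), S^4(Z))), not yet normal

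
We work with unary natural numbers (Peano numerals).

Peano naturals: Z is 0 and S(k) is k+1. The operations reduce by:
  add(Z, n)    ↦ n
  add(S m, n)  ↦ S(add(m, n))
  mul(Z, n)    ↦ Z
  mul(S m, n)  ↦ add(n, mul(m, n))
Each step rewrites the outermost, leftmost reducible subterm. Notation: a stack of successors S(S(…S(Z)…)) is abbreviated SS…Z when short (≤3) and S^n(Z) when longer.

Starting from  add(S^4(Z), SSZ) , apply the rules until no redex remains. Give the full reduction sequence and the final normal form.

Answer: normal form = S^6(Z)  (in 5 steps)

Reduction:
  start: add(S^4(Z), SSZ)
  step 1: S(add(SSSZ, SSZ))
  step 2: S(S(add(SSZ, SSZ)))
  step 3: S(S(S(add(SZ, SSZ))))
  step 4: S(S(S(S(add(Z, SSZ)))))
  step 5: S^6(Z)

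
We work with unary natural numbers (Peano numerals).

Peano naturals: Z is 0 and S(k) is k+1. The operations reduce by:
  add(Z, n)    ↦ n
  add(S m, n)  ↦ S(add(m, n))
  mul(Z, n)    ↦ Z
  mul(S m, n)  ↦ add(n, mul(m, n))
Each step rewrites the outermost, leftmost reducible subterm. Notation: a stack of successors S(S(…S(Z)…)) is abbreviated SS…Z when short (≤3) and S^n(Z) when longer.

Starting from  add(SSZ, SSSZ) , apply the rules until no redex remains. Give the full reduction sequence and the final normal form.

Answer: normal form = S^5(Z)  (in 3 steps)

Working:
  start: add(SSZ, SSSZ)
  [1] S(add(SZ, SSSZ))
  [2] S(S(add(Z, SSSZ)))
  [3] S^5(Z)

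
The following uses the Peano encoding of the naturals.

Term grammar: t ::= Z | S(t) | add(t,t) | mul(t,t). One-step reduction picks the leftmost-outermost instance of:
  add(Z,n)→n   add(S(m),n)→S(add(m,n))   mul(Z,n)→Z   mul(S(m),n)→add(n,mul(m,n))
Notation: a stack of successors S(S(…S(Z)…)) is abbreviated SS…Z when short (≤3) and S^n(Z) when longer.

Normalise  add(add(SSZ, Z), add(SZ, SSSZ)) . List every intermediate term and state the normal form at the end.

  start: add(add(SSZ, Z), add(SZ, SSSZ))
  [1] add(S(add(SZ, Z)), add(SZ, SSSZ))
  [2] S(add(add(SZ, Z), add(SZ, SSSZ)))
  [3] S(add(S(add(Z, Z)), add(SZ, SSSZ)))
  [4] S(S(add(add(Z, Z), add(SZ, SSSZ))))
  [5] S(S(add(Z, add(SZ, SSSZ))))
  [6] S(S(add(SZ, SSSZ)))
  [7] S(S(S(add(Z, SSSZ))))
  [8] S^6(Z)

Answer: normal form = S^6(Z)  (in 8 steps)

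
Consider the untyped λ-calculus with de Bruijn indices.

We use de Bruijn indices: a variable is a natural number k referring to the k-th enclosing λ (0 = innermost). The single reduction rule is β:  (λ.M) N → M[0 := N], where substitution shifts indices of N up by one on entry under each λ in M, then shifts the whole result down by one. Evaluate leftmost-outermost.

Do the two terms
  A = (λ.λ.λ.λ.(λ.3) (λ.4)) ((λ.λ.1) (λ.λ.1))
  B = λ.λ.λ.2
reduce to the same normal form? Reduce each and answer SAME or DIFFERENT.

Answer: SAME — A ⇓ λ.λ.λ.2, B ⇓ λ.λ.λ.2

Derivation:
Term A:
  start: (λ.λ.λ.λ.(λ.3) (λ.4)) ((λ.λ.1) (λ.λ.1))
  [1] λ.λ.λ.(λ.3) (λ.(λ.λ.1) (λ.λ.1))
  [2] λ.λ.λ.2

Term B:
  start: λ.λ.λ.2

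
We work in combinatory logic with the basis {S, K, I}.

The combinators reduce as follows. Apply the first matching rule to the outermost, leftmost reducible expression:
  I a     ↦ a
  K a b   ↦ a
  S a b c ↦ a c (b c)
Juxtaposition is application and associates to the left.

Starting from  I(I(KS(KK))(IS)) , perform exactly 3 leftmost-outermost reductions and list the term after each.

Answer: after 3 steps: S(IS)

Reduction:
  start: I(I(KS(KK))(IS))
  step 1: I(KS(KK))(IS)
  step 2: KS(KK)(IS)
  step 3: S(IS)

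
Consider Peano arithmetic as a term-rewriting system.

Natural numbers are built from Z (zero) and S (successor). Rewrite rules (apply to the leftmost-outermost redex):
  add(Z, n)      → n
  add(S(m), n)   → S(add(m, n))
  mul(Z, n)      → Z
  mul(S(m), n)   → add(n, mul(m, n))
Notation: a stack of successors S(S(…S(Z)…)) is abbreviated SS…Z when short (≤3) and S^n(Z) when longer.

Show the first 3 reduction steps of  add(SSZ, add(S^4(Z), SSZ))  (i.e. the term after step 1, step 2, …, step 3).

Answer: after 3 steps: S(S(add(S^4(Z), SSZ)))

Working:
  start: add(SSZ, add(S^4(Z), SSZ))
  step 1: S(add(SZ, add(S^4(Z), SSZ)))
  step 2: S(S(add(Z, add(S^4(Z), SSZ))))
  step 3: S(S(add(S^4(Z), SSZ)))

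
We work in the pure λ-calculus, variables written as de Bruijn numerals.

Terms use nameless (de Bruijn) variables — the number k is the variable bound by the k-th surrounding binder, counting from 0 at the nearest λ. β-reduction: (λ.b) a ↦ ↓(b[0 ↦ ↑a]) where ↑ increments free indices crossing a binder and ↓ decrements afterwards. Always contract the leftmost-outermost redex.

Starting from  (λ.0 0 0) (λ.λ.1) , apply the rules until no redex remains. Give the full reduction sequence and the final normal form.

Answer: normal form = λ.λ.1  (in 3 steps)

Derivation:
  start: (λ.0 0 0) (λ.λ.1)
  [1] (λ.λ.1) (λ.λ.1) (λ.λ.1)
  [2] (λ.λ.λ.1) (λ.λ.1)
  [3] λ.λ.1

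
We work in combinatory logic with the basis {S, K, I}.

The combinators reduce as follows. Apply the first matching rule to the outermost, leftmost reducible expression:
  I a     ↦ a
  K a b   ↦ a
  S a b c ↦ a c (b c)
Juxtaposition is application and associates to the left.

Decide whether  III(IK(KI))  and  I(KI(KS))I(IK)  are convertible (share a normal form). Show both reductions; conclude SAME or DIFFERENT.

Term A:
  start: III(IK(KI))
  →1  II(IK(KI))
  →2  I(IK(KI))
  →3  IK(KI)
  →4  K(KI)

Term B:
  start: I(KI(KS))I(IK)
  →1  KI(KS)I(IK)
  →2  II(IK)
  →3  I(IK)
  →4  IK
  →5  K

Answer: DIFFERENT — A ⇓ K(KI), B ⇓ K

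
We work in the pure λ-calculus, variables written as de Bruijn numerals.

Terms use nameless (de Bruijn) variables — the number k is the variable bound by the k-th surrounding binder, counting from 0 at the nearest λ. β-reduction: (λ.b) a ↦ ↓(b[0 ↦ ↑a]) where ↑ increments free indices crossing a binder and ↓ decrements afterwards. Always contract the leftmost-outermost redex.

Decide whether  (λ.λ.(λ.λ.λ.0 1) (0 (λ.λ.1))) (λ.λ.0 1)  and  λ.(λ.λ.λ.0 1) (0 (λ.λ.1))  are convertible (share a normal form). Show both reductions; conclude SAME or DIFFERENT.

Term A:
  start: (λ.λ.(λ.λ.λ.0 1) (0 (λ.λ.1))) (λ.λ.0 1)
  →1  λ.(λ.λ.λ.0 1) (0 (λ.λ.1))
  →2  λ.λ.λ.0 1

Term B:
  start: λ.(λ.λ.λ.0 1) (0 (λ.λ.1))
  →1  λ.λ.λ.0 1

Answer: SAME — A ⇓ λ.λ.λ.0 1, B ⇓ λ.λ.λ.0 1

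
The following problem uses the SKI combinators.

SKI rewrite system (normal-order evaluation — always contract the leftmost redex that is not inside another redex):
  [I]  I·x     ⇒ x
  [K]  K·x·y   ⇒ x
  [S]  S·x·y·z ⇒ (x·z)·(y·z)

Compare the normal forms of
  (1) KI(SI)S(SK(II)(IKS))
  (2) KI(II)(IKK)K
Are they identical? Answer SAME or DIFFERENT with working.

Term A:
  start: KI(SI)S(SK(II)(IKS))
  [1] IS(SK(II)(IKS))
  [2] S(SK(II)(IKS))
  [3] S(K(IKS)(II(IKS)))
  [4] S(IKS)
  [5] S(KS)

Term B:
  start: KI(II)(IKK)K
  [1] I(IKK)K
  [2] IKKK
  [3] KKK
  [4] K

Answer: DIFFERENT — A ⇓ S(KS), B ⇓ K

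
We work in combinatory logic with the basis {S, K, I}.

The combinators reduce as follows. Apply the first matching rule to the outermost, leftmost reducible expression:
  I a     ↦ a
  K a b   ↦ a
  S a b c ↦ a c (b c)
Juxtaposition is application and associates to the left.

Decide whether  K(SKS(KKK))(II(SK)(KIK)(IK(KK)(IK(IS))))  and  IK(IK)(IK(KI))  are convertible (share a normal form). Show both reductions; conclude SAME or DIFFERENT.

Term A:
  start: K(SKS(KKK))(II(SK)(KIK)(IK(KK)(IK(IS))))
  step 1: SKS(KKK)
  step 2: K(KKK)(S(KKK))
  step 3: KKK
  step 4: K

Term B:
  start: IK(IK)(IK(KI))
  step 1: K(IK)(IK(KI))
  step 2: IK
  step 3: K

Answer: SAME — A ⇓ K, B ⇓ K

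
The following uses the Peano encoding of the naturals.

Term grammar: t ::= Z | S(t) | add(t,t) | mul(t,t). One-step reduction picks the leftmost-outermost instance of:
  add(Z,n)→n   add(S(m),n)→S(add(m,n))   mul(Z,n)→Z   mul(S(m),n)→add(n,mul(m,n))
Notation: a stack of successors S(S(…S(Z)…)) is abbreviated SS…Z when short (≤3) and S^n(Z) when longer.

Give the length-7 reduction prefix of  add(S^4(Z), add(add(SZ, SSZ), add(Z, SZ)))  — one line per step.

Answer: after 7 steps: S(S(S(S(S(add(add(Z, SSZ), add(Z, SZ)))))))

Working:
  start: add(S^4(Z), add(add(SZ, SSZ), add(Z, SZ)))
  [1] S(add(SSSZ, add(add(SZ, SSZ), add(Z, SZ))))
  [2] S(S(add(SSZ, add(add(SZ, SSZ), add(Z, SZ)))))
  [3] S(S(S(add(SZ, add(add(SZ, SSZ), add(Z, SZ))))))
  [4] S(S(S(S(add(Z, add(add(SZ, SSZ), add(Z, SZ)))))))
  [5] S(S(S(S(add(add(SZ, SSZ), add(Z, SZ))))))
  [6] S(S(S(S(add(S(add(Z, SSZ)), add(Z, SZ))))))
  [7] S(S(S(S(S(add(add(Z, SSZ), add(Z, SZ)))))))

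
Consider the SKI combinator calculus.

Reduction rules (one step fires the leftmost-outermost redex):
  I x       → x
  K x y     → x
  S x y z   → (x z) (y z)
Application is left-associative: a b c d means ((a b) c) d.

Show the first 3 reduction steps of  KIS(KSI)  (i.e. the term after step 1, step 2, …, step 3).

Answer: after 3 steps: S

Derivation:
  start: KIS(KSI)
  →1  I(KSI)
  →2  KSI
  →3  S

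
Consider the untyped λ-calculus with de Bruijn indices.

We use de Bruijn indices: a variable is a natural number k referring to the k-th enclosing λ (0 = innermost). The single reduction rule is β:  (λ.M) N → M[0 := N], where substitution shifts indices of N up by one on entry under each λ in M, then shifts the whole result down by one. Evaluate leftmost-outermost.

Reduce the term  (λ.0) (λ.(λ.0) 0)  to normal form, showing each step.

  start: (λ.0) (λ.(λ.0) 0)
  →1  λ.(λ.0) 0
  →2  λ.0

Answer: normal form = λ.0  (in 2 steps)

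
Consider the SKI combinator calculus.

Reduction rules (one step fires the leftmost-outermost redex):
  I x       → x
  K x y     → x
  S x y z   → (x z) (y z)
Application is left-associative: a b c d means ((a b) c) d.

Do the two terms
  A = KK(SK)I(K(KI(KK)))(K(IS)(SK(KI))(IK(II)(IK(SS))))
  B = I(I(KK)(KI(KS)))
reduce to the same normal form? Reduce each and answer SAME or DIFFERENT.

Term A:
  start: KK(SK)I(K(KI(KK)))(K(IS)(SK(KI))(IK(II)(IK(SS))))
  step 1: KI(K(KI(KK)))(K(IS)(SK(KI))(IK(II)(IK(SS))))
  step 2: I(K(IS)(SK(KI))(IK(II)(IK(SS))))
  step 3: K(IS)(SK(KI))(IK(II)(IK(SS)))
  step 4: IS(IK(II)(IK(SS)))
  step 5: S(IK(II)(IK(SS)))
  step 6: S(K(II)(IK(SS)))
  step 7: S(II)
  step 8: SI

Term B:
  start: I(I(KK)(KI(KS)))
  step 1: I(KK)(KI(KS))
  step 2: KK(KI(KS))
  step 3: K

Answer: DIFFERENT — A ⇓ SI, B ⇓ K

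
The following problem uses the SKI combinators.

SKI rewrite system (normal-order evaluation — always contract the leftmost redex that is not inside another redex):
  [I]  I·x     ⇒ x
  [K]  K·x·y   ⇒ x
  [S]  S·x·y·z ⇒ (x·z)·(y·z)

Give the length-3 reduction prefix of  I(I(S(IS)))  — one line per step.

Answer: after 3 steps: SS

Reduction:
  start: I(I(S(IS)))
  →1  I(S(IS))
  →2  S(IS)
  →3  SS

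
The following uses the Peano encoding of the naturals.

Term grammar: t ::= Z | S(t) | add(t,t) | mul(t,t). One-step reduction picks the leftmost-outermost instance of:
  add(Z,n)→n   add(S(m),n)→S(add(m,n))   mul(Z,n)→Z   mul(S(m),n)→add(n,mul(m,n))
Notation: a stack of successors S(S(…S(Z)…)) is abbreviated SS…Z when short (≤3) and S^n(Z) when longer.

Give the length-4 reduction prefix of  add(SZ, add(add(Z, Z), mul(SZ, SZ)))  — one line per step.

  start: add(SZ, add(add(Z, Z), mul(SZ, SZ)))
  →1  S(add(Z, add(add(Z, Z), mul(SZ, SZ))))
  →2  S(add(add(Z, Z), mul(SZ, SZ)))
  →3  S(add(Z, mul(SZ, SZ)))
  →4  S(mul(SZ, SZ))

Answer: after 4 steps: S(mul(SZ, SZ))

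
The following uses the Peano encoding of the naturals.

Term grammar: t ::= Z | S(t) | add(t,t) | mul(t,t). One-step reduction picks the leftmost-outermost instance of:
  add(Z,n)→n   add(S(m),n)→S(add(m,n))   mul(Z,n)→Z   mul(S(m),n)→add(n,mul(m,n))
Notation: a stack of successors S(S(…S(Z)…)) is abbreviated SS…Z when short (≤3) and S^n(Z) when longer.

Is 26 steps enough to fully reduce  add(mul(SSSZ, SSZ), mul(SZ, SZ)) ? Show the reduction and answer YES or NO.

  start: add(mul(SSSZ, SSZ), mul(SZ, SZ))
  →1  add(add(SSZ, mul(SSZ, SSZ)), mul(SZ, SZ))
  →2  add(S(add(SZ, mul(SSZ, SSZ))), mul(SZ, SZ))
  →3  S(add(add(SZ, mul(SSZ, SSZ)), mul(SZ, SZ)))
  →4  S(add(S(add(Z, mul(SSZ, SSZ))), mul(SZ, SZ)))
  →5  S(S(add(add(Z, mul(SSZ, SSZ)), mul(SZ, SZ))))
  →6  S(S(add(mul(SSZ, SSZ), mul(SZ, SZ))))
  →7  S(S(add(add(SSZ, mul(SZ, SSZ)), mul(SZ, SZ))))
  →8  S(S(add(S(add(SZ, mul(SZ, SSZ))), mul(SZ, SZ))))
  →9  S(S(S(add(add(SZ, mul(SZ, SSZ)), mul(SZ, SZ)))))
  →10  S(S(S(add(S(add(Z, mul(SZ, SSZ))), mul(SZ, SZ)))))
  →11  S(S(S(S(add(add(Z, mul(SZ, SSZ)), mul(SZ, SZ))))))
  →12  S(S(S(S(add(mul(SZ, SSZ), mul(SZ, SZ))))))
  →13  S(S(S(S(add(add(SSZ, mul(Z, SSZ)), mul(SZ, SZ))))))
  →14  S(S(S(S(add(S(add(SZ, mul(Z, SSZ))), mul(SZ, SZ))))))
  →15  S(S(S(S(S(add(add(SZ, mul(Z, SSZ)), mul(SZ, SZ)))))))
  →16  S(S(S(S(S(add(S(add(Z, mul(Z, SSZ))), mul(SZ, SZ)))))))
  →17  S(S(S(S(S(S(add(add(Z, mul(Z, SSZ)), mul(SZ, SZ))))))))
  →18  S(S(S(S(S(S(add(mul(Z, SSZ), mul(SZ, SZ))))))))
  →19  S(S(S(S(S(S(add(Z, mul(SZ, SZ))))))))
  →20  S(S(S(S(S(S(mul(SZ, SZ)))))))
  →21  S(S(S(S(S(S(add(SZ, mul(Z, SZ))))))))
  →22  S(S(S(S(S(S(S(add(Z, mul(Z, SZ)))))))))
  →23  S(S(S(S(S(S(S(mul(Z, SZ))))))))
  →24  S^7(Z)

Answer: YES — reaches normal form S^7(Z) in 24 ≤ 26 steps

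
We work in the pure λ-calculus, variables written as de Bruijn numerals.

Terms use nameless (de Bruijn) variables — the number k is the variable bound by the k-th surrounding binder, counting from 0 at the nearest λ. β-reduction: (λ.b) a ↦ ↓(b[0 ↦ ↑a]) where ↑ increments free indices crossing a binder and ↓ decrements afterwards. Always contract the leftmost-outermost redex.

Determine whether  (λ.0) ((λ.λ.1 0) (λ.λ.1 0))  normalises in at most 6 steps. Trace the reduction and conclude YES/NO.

Answer: YES — reaches normal form λ.λ.1 0 in 3 ≤ 6 steps

Working:
  start: (λ.0) ((λ.λ.1 0) (λ.λ.1 0))
  step 1: (λ.λ.1 0) (λ.λ.1 0)
  step 2: λ.(λ.λ.1 0) 0
  step 3: λ.λ.1 0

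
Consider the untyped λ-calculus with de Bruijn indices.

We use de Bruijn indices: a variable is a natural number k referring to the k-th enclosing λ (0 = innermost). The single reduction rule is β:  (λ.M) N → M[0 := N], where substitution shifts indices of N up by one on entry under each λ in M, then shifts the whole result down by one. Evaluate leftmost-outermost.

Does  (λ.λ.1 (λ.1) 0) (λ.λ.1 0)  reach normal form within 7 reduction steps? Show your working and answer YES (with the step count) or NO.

  start: (λ.λ.1 (λ.1) 0) (λ.λ.1 0)
  step 1: λ.(λ.λ.1 0) (λ.1) 0
  step 2: λ.(λ.(λ.2) 0) 0
  step 3: λ.(λ.1) 0
  step 4: λ.0

Answer: YES — reaches normal form λ.0 in 4 ≤ 7 steps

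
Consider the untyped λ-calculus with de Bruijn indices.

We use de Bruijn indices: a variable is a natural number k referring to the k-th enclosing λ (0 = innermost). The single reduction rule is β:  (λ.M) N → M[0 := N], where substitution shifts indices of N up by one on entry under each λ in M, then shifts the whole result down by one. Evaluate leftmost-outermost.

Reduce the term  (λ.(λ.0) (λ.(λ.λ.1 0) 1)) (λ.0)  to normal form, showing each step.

  start: (λ.(λ.0) (λ.(λ.λ.1 0) 1)) (λ.0)
  step 1: (λ.0) (λ.(λ.λ.1 0) (λ.0))
  step 2: λ.(λ.λ.1 0) (λ.0)
  step 3: λ.λ.(λ.0) 0
  step 4: λ.λ.0

Answer: normal form = λ.λ.0  (in 4 steps)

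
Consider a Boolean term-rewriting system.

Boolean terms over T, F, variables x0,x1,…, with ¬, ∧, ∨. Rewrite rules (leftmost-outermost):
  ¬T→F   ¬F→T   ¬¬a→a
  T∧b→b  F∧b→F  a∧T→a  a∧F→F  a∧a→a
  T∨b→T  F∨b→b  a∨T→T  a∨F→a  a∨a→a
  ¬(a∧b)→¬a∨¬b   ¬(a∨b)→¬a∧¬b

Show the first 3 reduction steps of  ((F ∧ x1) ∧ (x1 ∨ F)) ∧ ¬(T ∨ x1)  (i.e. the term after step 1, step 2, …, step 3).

Answer: after 3 steps: F

Working:
  start: ((F ∧ x1) ∧ (x1 ∨ F)) ∧ ¬(T ∨ x1)
  [1] (F ∧ (x1 ∨ F)) ∧ ¬(T ∨ x1)
  [2] F ∧ ¬(T ∨ x1)
  [3] F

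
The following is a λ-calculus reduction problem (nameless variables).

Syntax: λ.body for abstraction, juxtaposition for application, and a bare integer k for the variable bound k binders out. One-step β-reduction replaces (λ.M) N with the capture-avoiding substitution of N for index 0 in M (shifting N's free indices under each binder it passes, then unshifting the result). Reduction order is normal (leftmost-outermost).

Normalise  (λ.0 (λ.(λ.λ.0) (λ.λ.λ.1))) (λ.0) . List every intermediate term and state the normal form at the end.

  start: (λ.0 (λ.(λ.λ.0) (λ.λ.λ.1))) (λ.0)
  →1  (λ.0) (λ.(λ.λ.0) (λ.λ.λ.1))
  →2  λ.(λ.λ.0) (λ.λ.λ.1)
  →3  λ.λ.0

Answer: normal form = λ.λ.0  (in 3 steps)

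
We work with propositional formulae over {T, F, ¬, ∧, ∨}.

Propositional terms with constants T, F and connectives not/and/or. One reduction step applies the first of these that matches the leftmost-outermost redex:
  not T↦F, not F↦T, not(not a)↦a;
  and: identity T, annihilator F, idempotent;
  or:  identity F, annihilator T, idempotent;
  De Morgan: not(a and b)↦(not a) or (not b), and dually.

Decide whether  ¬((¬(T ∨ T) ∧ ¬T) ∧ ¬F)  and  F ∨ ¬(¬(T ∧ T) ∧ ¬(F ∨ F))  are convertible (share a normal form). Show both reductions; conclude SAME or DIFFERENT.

Term A:
  start: ¬((¬(T ∨ T) ∧ ¬T) ∧ ¬F)
  [1] ¬(¬(T ∨ T) ∧ ¬T) ∨ ¬¬F
  [2] (¬¬(T ∨ T) ∨ ¬¬T) ∨ ¬¬F
  [3] ((T ∨ T) ∨ ¬¬T) ∨ ¬¬F
  [4] (T ∨ ¬¬T) ∨ ¬¬F
  [5] T ∨ ¬¬F
  [6] T

Term B:
  start: F ∨ ¬(¬(T ∧ T) ∧ ¬(F ∨ F))
  [1] ¬(¬(T ∧ T) ∧ ¬(F ∨ F))
  [2] ¬¬(T ∧ T) ∨ ¬¬(F ∨ F)
  [3] (T ∧ T) ∨ ¬¬(F ∨ F)
  [4] T ∨ ¬¬(F ∨ F)
  [5] T

Answer: SAME — A ⇓ T, B ⇓ T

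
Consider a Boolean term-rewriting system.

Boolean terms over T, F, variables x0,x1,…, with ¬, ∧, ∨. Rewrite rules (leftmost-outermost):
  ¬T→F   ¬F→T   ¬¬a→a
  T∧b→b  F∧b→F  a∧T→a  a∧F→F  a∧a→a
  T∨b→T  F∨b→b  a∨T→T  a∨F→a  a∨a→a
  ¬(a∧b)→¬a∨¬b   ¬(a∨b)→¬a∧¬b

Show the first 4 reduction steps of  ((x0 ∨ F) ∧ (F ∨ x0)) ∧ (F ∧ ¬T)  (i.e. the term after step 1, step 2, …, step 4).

  start: ((x0 ∨ F) ∧ (F ∨ x0)) ∧ (F ∧ ¬T)
  →1  (x0 ∧ (F ∨ x0)) ∧ (F ∧ ¬T)
  →2  (x0 ∧ x0) ∧ (F ∧ ¬T)
  →3  x0 ∧ (F ∧ ¬T)
  →4  x0 ∧ F

Answer: after 4 steps: x0 ∧ F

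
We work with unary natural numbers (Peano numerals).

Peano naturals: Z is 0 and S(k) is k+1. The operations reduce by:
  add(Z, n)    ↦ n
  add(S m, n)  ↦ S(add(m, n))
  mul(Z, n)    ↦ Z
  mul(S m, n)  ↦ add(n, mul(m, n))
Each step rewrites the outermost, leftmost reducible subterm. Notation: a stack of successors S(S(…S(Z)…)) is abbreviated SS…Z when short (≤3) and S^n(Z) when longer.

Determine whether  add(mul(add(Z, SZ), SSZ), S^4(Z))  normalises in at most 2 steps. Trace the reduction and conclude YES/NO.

Answer: NO — after 2 steps the term is add(add(SSZ, mul(Z, SSZ)), S^4(Z)), not yet normal

Derivation:
  start: add(mul(add(Z, SZ), SSZ), S^4(Z))
  →1  add(mul(SZ, SSZ), S^4(Z))
  →2  add(add(SSZ, mul(Z, SSZ)), S^4(Z))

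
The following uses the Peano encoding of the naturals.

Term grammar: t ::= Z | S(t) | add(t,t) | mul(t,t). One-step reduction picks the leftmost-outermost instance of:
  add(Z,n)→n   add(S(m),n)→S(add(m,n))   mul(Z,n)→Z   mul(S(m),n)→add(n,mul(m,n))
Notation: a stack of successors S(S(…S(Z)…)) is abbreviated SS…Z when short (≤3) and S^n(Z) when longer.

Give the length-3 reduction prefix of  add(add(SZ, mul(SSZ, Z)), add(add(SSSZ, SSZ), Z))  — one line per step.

Answer: after 3 steps: S(add(mul(SSZ, Z), add(add(SSSZ, SSZ), Z)))

Reduction:
  start: add(add(SZ, mul(SSZ, Z)), add(add(SSSZ, SSZ), Z))
  [1] add(S(add(Z, mul(SSZ, Z))), add(add(SSSZ, SSZ), Z))
  [2] S(add(add(Z, mul(SSZ, Z)), add(add(SSSZ, SSZ), Z)))
  [3] S(add(mul(SSZ, Z), add(add(SSSZ, SSZ), Z)))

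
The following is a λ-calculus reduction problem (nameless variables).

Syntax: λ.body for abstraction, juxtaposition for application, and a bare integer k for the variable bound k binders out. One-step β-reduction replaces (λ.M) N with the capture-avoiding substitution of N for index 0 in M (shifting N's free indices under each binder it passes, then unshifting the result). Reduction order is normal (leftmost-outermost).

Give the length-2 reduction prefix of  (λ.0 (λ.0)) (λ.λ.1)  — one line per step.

  start: (λ.0 (λ.0)) (λ.λ.1)
  [1] (λ.λ.1) (λ.0)
  [2] λ.λ.0

Answer: after 2 steps: λ.λ.0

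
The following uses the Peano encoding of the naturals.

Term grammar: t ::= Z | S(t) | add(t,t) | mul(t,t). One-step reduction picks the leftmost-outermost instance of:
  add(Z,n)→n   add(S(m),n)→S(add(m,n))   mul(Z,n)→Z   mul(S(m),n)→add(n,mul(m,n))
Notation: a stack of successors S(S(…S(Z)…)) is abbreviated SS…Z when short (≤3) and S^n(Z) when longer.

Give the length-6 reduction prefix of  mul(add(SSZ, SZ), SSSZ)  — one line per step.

  start: mul(add(SSZ, SZ), SSSZ)
  step 1: mul(S(add(SZ, SZ)), SSSZ)
  step 2: add(SSSZ, mul(add(SZ, SZ), SSSZ))
  step 3: S(add(SSZ, mul(add(SZ, SZ), SSSZ)))
  step 4: S(S(add(SZ, mul(add(SZ, SZ), SSSZ))))
  step 5: S(S(S(add(Z, mul(add(SZ, SZ), SSSZ)))))
  step 6: S(S(S(mul(add(SZ, SZ), SSSZ))))

Answer: after 6 steps: S(S(S(mul(add(SZ, SZ), SSSZ))))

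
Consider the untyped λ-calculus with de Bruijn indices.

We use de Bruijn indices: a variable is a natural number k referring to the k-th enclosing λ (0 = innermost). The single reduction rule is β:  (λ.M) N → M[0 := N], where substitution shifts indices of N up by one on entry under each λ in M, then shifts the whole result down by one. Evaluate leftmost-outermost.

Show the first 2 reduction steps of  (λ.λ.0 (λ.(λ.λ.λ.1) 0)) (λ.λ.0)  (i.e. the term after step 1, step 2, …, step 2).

  start: (λ.λ.0 (λ.(λ.λ.λ.1) 0)) (λ.λ.0)
  [1] λ.0 (λ.(λ.λ.λ.1) 0)
  [2] λ.0 (λ.λ.λ.1)

Answer: after 2 steps: λ.0 (λ.λ.λ.1)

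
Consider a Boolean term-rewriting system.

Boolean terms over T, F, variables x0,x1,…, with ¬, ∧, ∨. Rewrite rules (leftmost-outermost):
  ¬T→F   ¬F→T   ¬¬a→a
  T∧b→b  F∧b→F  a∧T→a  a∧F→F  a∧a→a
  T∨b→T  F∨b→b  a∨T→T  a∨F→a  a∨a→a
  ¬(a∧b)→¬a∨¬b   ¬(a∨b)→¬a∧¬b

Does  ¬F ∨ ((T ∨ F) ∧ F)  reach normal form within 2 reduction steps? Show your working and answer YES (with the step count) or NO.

  start: ¬F ∨ ((T ∨ F) ∧ F)
  →1  T ∨ ((T ∨ F) ∧ F)
  →2  T

Answer: YES — reaches normal form T in 2 ≤ 2 steps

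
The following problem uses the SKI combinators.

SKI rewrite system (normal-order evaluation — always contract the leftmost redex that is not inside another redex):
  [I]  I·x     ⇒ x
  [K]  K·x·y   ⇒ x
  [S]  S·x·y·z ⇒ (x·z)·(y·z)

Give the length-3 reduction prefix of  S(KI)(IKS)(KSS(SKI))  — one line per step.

Answer: after 3 steps: IKS(KSS(SKI))

Derivation:
  start: S(KI)(IKS)(KSS(SKI))
  step 1: KI(KSS(SKI))(IKS(KSS(SKI)))
  step 2: I(IKS(KSS(SKI)))
  step 3: IKS(KSS(SKI))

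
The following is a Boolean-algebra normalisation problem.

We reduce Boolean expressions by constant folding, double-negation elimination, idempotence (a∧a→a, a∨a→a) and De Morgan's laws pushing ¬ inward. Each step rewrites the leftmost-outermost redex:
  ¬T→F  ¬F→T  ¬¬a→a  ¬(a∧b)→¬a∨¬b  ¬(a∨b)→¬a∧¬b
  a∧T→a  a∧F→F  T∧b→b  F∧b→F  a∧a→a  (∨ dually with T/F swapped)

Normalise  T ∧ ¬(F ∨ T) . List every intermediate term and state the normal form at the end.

  start: T ∧ ¬(F ∨ T)
  step 1: ¬(F ∨ T)
  step 2: ¬F ∧ ¬T
  step 3: T ∧ ¬T
  step 4: ¬T
  step 5: F

Answer: normal form = F  (in 5 steps)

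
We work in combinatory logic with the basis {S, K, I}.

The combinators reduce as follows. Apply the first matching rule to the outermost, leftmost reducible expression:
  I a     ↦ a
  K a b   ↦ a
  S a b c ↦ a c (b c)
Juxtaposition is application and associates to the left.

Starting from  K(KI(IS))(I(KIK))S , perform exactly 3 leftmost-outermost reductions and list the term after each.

  start: K(KI(IS))(I(KIK))S
  →1  KI(IS)S
  →2  IS
  →3  S

Answer: after 3 steps: S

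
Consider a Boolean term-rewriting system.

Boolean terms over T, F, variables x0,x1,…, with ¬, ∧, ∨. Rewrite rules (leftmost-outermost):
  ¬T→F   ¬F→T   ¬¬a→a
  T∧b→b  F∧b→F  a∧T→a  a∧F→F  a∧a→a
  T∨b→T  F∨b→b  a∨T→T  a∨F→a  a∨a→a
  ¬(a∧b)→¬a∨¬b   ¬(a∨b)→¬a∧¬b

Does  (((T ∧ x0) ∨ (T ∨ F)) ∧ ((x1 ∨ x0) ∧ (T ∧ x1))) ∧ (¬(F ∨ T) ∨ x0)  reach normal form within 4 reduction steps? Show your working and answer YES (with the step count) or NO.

Answer: NO — after 4 steps the term is ((x1 ∨ x0) ∧ (T ∧ x1)) ∧ (¬(F ∨ T) ∨ x0), not yet normal

Reduction:
  start: (((T ∧ x0) ∨ (T ∨ F)) ∧ ((x1 ∨ x0) ∧ (T ∧ x1))) ∧ (¬(F ∨ T) ∨ x0)
  [1] ((x0 ∨ (T ∨ F)) ∧ ((x1 ∨ x0) ∧ (T ∧ x1))) ∧ (¬(F ∨ T) ∨ x0)
  [2] ((x0 ∨ T) ∧ ((x1 ∨ x0) ∧ (T ∧ x1))) ∧ (¬(F ∨ T) ∨ x0)
  [3] (T ∧ ((x1 ∨ x0) ∧ (T ∧ x1))) ∧ (¬(F ∨ T) ∨ x0)
  [4] ((x1 ∨ x0) ∧ (T ∧ x1)) ∧ (¬(F ∨ T) ∨ x0)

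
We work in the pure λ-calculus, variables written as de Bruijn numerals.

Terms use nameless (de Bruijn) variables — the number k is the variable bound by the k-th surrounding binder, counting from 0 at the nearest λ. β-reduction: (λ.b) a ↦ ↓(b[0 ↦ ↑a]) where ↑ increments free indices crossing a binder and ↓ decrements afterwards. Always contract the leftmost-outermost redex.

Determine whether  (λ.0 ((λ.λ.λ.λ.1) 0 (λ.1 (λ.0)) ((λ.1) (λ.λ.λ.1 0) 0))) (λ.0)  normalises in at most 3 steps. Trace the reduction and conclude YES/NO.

Answer: NO — after 3 steps the term is (λ.λ.λ.1) (λ.(λ.0) (λ.0)) ((λ.λ.0) (λ.λ.λ.1 0) (λ.0)), not yet normal

Working:
  start: (λ.0 ((λ.λ.λ.λ.1) 0 (λ.1 (λ.0)) ((λ.1) (λ.λ.λ.1 0) 0))) (λ.0)
  →1  (λ.0) ((λ.λ.λ.λ.1) (λ.0) (λ.(λ.0) (λ.0)) ((λ.λ.0) (λ.λ.λ.1 0) (λ.0)))
  →2  (λ.λ.λ.λ.1) (λ.0) (λ.(λ.0) (λ.0)) ((λ.λ.0) (λ.λ.λ.1 0) (λ.0))
  →3  (λ.λ.λ.1) (λ.(λ.0) (λ.0)) ((λ.λ.0) (λ.λ.λ.1 0) (λ.0))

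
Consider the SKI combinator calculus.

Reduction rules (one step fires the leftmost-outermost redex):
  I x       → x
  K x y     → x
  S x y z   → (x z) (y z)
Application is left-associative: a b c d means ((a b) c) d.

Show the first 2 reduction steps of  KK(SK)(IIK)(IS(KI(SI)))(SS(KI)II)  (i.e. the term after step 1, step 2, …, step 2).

Answer: after 2 steps: IIK(SS(KI)II)

Derivation:
  start: KK(SK)(IIK)(IS(KI(SI)))(SS(KI)II)
  [1] K(IIK)(IS(KI(SI)))(SS(KI)II)
  [2] IIK(SS(KI)II)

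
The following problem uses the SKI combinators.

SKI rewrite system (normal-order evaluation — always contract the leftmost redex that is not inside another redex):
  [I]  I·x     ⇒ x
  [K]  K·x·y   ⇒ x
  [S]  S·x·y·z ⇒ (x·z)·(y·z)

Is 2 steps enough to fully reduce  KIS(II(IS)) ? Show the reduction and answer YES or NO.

  start: KIS(II(IS))
  →1  I(II(IS))
  →2  II(IS)

Answer: NO — after 2 steps the term is II(IS), not yet normal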